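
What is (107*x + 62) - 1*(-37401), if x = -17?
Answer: 35644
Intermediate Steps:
(107*x + 62) - 1*(-37401) = (107*(-17) + 62) - 1*(-37401) = (-1819 + 62) + 37401 = -1757 + 37401 = 35644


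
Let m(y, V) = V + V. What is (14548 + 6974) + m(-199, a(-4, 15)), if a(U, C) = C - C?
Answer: 21522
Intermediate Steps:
a(U, C) = 0
m(y, V) = 2*V
(14548 + 6974) + m(-199, a(-4, 15)) = (14548 + 6974) + 2*0 = 21522 + 0 = 21522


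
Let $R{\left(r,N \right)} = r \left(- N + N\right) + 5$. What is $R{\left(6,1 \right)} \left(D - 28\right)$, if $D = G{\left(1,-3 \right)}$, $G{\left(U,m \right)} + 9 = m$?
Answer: $-200$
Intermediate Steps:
$G{\left(U,m \right)} = -9 + m$
$D = -12$ ($D = -9 - 3 = -12$)
$R{\left(r,N \right)} = 5$ ($R{\left(r,N \right)} = r 0 + 5 = 0 + 5 = 5$)
$R{\left(6,1 \right)} \left(D - 28\right) = 5 \left(-12 - 28\right) = 5 \left(-40\right) = -200$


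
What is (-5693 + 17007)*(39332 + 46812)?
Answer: 974633216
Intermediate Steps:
(-5693 + 17007)*(39332 + 46812) = 11314*86144 = 974633216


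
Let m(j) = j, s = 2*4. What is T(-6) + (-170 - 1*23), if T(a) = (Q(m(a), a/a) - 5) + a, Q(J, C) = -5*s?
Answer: -244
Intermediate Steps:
s = 8
Q(J, C) = -40 (Q(J, C) = -5*8 = -40)
T(a) = -45 + a (T(a) = (-40 - 5) + a = -45 + a)
T(-6) + (-170 - 1*23) = (-45 - 6) + (-170 - 1*23) = -51 + (-170 - 23) = -51 - 193 = -244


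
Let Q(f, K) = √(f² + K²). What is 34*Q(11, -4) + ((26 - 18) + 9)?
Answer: 17 + 34*√137 ≈ 414.96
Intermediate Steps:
Q(f, K) = √(K² + f²)
34*Q(11, -4) + ((26 - 18) + 9) = 34*√((-4)² + 11²) + ((26 - 18) + 9) = 34*√(16 + 121) + (8 + 9) = 34*√137 + 17 = 17 + 34*√137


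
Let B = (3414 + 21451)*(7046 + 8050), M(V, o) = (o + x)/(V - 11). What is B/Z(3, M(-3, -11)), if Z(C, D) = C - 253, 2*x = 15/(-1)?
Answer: -37536204/25 ≈ -1.5014e+6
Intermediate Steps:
x = -15/2 (x = (15/(-1))/2 = (15*(-1))/2 = (½)*(-15) = -15/2 ≈ -7.5000)
M(V, o) = (-15/2 + o)/(-11 + V) (M(V, o) = (o - 15/2)/(V - 11) = (-15/2 + o)/(-11 + V))
Z(C, D) = -253 + C
B = 375362040 (B = 24865*15096 = 375362040)
B/Z(3, M(-3, -11)) = 375362040/(-253 + 3) = 375362040/(-250) = 375362040*(-1/250) = -37536204/25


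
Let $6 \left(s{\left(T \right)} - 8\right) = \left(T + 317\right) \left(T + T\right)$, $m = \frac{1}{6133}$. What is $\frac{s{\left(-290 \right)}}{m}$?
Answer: $-15958066$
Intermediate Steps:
$m = \frac{1}{6133} \approx 0.00016305$
$s{\left(T \right)} = 8 + \frac{T \left(317 + T\right)}{3}$ ($s{\left(T \right)} = 8 + \frac{\left(T + 317\right) \left(T + T\right)}{6} = 8 + \frac{\left(317 + T\right) 2 T}{6} = 8 + \frac{2 T \left(317 + T\right)}{6} = 8 + \frac{T \left(317 + T\right)}{3}$)
$\frac{s{\left(-290 \right)}}{m} = \left(8 + \frac{\left(-290\right)^{2}}{3} + \frac{317}{3} \left(-290\right)\right) \frac{1}{\frac{1}{6133}} = \left(8 + \frac{1}{3} \cdot 84100 - \frac{91930}{3}\right) 6133 = \left(8 + \frac{84100}{3} - \frac{91930}{3}\right) 6133 = \left(-2602\right) 6133 = -15958066$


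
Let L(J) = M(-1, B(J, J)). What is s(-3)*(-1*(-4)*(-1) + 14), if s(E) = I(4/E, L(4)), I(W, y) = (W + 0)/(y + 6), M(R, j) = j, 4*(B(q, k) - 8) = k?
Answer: -8/9 ≈ -0.88889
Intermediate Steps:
B(q, k) = 8 + k/4
L(J) = 8 + J/4
I(W, y) = W/(6 + y)
s(E) = 4/(15*E) (s(E) = (4/E)/(6 + (8 + (¼)*4)) = (4/E)/(6 + (8 + 1)) = (4/E)/(6 + 9) = (4/E)/15 = (4/E)*(1/15) = 4/(15*E))
s(-3)*(-1*(-4)*(-1) + 14) = ((4/15)/(-3))*(-1*(-4)*(-1) + 14) = ((4/15)*(-⅓))*(4*(-1) + 14) = -4*(-4 + 14)/45 = -4/45*10 = -8/9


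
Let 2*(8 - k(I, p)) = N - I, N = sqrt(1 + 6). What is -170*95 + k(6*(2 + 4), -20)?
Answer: -16124 - sqrt(7)/2 ≈ -16125.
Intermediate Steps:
N = sqrt(7) ≈ 2.6458
k(I, p) = 8 + I/2 - sqrt(7)/2 (k(I, p) = 8 - (sqrt(7) - I)/2 = 8 + (I/2 - sqrt(7)/2) = 8 + I/2 - sqrt(7)/2)
-170*95 + k(6*(2 + 4), -20) = -170*95 + (8 + (6*(2 + 4))/2 - sqrt(7)/2) = -16150 + (8 + (6*6)/2 - sqrt(7)/2) = -16150 + (8 + (1/2)*36 - sqrt(7)/2) = -16150 + (8 + 18 - sqrt(7)/2) = -16150 + (26 - sqrt(7)/2) = -16124 - sqrt(7)/2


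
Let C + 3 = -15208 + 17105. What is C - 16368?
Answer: -14474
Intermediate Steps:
C = 1894 (C = -3 + (-15208 + 17105) = -3 + 1897 = 1894)
C - 16368 = 1894 - 16368 = -14474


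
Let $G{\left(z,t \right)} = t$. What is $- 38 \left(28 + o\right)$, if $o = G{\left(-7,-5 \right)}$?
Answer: $-874$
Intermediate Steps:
$o = -5$
$- 38 \left(28 + o\right) = - 38 \left(28 - 5\right) = \left(-38\right) 23 = -874$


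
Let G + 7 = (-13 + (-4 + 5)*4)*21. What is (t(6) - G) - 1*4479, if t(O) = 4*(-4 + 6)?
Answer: -4275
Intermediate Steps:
G = -196 (G = -7 + (-13 + (-4 + 5)*4)*21 = -7 + (-13 + 1*4)*21 = -7 + (-13 + 4)*21 = -7 - 9*21 = -7 - 189 = -196)
t(O) = 8 (t(O) = 4*2 = 8)
(t(6) - G) - 1*4479 = (8 - 1*(-196)) - 1*4479 = (8 + 196) - 4479 = 204 - 4479 = -4275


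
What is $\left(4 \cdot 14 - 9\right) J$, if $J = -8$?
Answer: $-376$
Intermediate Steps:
$\left(4 \cdot 14 - 9\right) J = \left(4 \cdot 14 - 9\right) \left(-8\right) = \left(56 - 9\right) \left(-8\right) = 47 \left(-8\right) = -376$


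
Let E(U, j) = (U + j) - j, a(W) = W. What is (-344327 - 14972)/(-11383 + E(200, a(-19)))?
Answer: 359299/11183 ≈ 32.129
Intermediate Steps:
E(U, j) = U
(-344327 - 14972)/(-11383 + E(200, a(-19))) = (-344327 - 14972)/(-11383 + 200) = -359299/(-11183) = -359299*(-1/11183) = 359299/11183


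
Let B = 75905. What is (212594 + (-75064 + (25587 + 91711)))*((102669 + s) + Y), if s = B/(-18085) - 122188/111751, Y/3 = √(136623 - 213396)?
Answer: 10574601858420997488/404203367 + 764484*I*√76773 ≈ 2.6162e+10 + 2.1182e+8*I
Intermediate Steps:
Y = 3*I*√76773 (Y = 3*√(136623 - 213396) = 3*√(-76773) = 3*(I*√76773) = 3*I*√76773 ≈ 831.24*I)
s = -2138445927/404203367 (s = 75905/(-18085) - 122188/111751 = 75905*(-1/18085) - 122188*1/111751 = -15181/3617 - 122188/111751 = -2138445927/404203367 ≈ -5.2905)
(212594 + (-75064 + (25587 + 91711)))*((102669 + s) + Y) = (212594 + (-75064 + (25587 + 91711)))*((102669 - 2138445927/404203367) + 3*I*√76773) = (212594 + (-75064 + 117298))*(41497017040596/404203367 + 3*I*√76773) = (212594 + 42234)*(41497017040596/404203367 + 3*I*√76773) = 254828*(41497017040596/404203367 + 3*I*√76773) = 10574601858420997488/404203367 + 764484*I*√76773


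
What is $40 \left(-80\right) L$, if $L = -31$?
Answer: $99200$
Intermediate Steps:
$40 \left(-80\right) L = 40 \left(-80\right) \left(-31\right) = \left(-3200\right) \left(-31\right) = 99200$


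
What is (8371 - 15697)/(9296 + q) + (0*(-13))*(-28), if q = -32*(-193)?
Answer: -3663/7736 ≈ -0.47350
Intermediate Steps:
q = 6176
(8371 - 15697)/(9296 + q) + (0*(-13))*(-28) = (8371 - 15697)/(9296 + 6176) + (0*(-13))*(-28) = -7326/15472 + 0*(-28) = -7326*1/15472 + 0 = -3663/7736 + 0 = -3663/7736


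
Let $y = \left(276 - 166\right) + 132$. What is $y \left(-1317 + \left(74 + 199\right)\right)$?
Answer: $-252648$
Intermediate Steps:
$y = 242$ ($y = 110 + 132 = 242$)
$y \left(-1317 + \left(74 + 199\right)\right) = 242 \left(-1317 + \left(74 + 199\right)\right) = 242 \left(-1317 + 273\right) = 242 \left(-1044\right) = -252648$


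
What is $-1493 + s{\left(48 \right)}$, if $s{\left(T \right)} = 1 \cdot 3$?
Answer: $-1490$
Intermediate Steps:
$s{\left(T \right)} = 3$
$-1493 + s{\left(48 \right)} = -1493 + 3 = -1490$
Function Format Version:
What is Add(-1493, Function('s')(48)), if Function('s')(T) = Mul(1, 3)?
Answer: -1490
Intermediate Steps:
Function('s')(T) = 3
Add(-1493, Function('s')(48)) = Add(-1493, 3) = -1490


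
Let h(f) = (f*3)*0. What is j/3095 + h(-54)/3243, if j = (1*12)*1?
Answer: 12/3095 ≈ 0.0038772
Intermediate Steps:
j = 12 (j = 12*1 = 12)
h(f) = 0 (h(f) = (3*f)*0 = 0)
j/3095 + h(-54)/3243 = 12/3095 + 0/3243 = 12*(1/3095) + 0*(1/3243) = 12/3095 + 0 = 12/3095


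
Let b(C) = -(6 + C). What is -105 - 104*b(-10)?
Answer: -521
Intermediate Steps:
b(C) = -6 - C
-105 - 104*b(-10) = -105 - 104*(-6 - 1*(-10)) = -105 - 104*(-6 + 10) = -105 - 104*4 = -105 - 416 = -521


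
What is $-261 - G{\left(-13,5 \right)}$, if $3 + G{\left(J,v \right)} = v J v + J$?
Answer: $80$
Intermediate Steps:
$G{\left(J,v \right)} = -3 + J + J v^{2}$ ($G{\left(J,v \right)} = -3 + \left(v J v + J\right) = -3 + \left(J v v + J\right) = -3 + \left(J v^{2} + J\right) = -3 + \left(J + J v^{2}\right) = -3 + J + J v^{2}$)
$-261 - G{\left(-13,5 \right)} = -261 - \left(-3 - 13 - 13 \cdot 5^{2}\right) = -261 - \left(-3 - 13 - 325\right) = -261 - -341 = -261 + 341 = 80$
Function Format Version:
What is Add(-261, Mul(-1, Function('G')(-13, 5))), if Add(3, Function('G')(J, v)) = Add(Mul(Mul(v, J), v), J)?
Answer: 80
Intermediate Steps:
Function('G')(J, v) = Add(-3, J, Mul(J, Pow(v, 2))) (Function('G')(J, v) = Add(-3, Add(Mul(Mul(v, J), v), J)) = Add(-3, Add(Mul(Mul(J, v), v), J)) = Add(-3, Add(Mul(J, Pow(v, 2)), J)) = Add(-3, Add(J, Mul(J, Pow(v, 2)))) = Add(-3, J, Mul(J, Pow(v, 2))))
Add(-261, Mul(-1, Function('G')(-13, 5))) = Add(-261, Mul(-1, Add(-3, -13, Mul(-13, Pow(5, 2))))) = Add(-261, Mul(-1, Add(-3, -13, Mul(-13, 25)))) = Add(-261, Mul(-1, Add(-3, -13, -325))) = Add(-261, Mul(-1, -341)) = Add(-261, 341) = 80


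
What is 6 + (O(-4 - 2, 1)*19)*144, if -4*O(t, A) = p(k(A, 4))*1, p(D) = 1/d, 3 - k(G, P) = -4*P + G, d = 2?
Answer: -336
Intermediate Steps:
k(G, P) = 3 - G + 4*P (k(G, P) = 3 - (-4*P + G) = 3 - (G - 4*P) = 3 + (-G + 4*P) = 3 - G + 4*P)
p(D) = ½ (p(D) = 1/2 = ½)
O(t, A) = -⅛ (O(t, A) = -1/8 = -¼*½ = -⅛)
6 + (O(-4 - 2, 1)*19)*144 = 6 - ⅛*19*144 = 6 - 19/8*144 = 6 - 342 = -336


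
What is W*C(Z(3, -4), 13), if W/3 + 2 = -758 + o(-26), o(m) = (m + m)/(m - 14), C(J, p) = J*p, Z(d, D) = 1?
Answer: -295893/10 ≈ -29589.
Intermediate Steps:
o(m) = 2*m/(-14 + m) (o(m) = (2*m)/(-14 + m) = 2*m/(-14 + m))
W = -22761/10 (W = -6 + 3*(-758 + 2*(-26)/(-14 - 26)) = -6 + 3*(-758 + 2*(-26)/(-40)) = -6 + 3*(-758 + 2*(-26)*(-1/40)) = -6 + 3*(-758 + 13/10) = -6 + 3*(-7567/10) = -6 - 22701/10 = -22761/10 ≈ -2276.1)
W*C(Z(3, -4), 13) = -22761*13/10 = -22761/10*13 = -295893/10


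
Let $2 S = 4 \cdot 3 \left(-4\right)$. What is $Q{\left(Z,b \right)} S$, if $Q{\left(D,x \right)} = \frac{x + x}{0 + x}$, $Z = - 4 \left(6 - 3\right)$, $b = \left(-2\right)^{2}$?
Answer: $-48$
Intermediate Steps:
$b = 4$
$S = -24$ ($S = \frac{4 \cdot 3 \left(-4\right)}{2} = \frac{12 \left(-4\right)}{2} = \frac{1}{2} \left(-48\right) = -24$)
$Z = -12$ ($Z = - 4 \left(6 - 3\right) = \left(-4\right) 3 = -12$)
$Q{\left(D,x \right)} = 2$ ($Q{\left(D,x \right)} = \frac{2 x}{x} = 2$)
$Q{\left(Z,b \right)} S = 2 \left(-24\right) = -48$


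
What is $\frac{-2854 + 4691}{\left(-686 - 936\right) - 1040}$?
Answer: $- \frac{167}{242} \approx -0.69008$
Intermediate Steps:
$\frac{-2854 + 4691}{\left(-686 - 936\right) - 1040} = \frac{1837}{-1622 - 1040} = \frac{1837}{-2662} = 1837 \left(- \frac{1}{2662}\right) = - \frac{167}{242}$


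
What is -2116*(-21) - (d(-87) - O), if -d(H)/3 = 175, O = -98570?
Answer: -53609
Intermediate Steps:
d(H) = -525 (d(H) = -3*175 = -525)
-2116*(-21) - (d(-87) - O) = -2116*(-21) - (-525 - 1*(-98570)) = 44436 - (-525 + 98570) = 44436 - 1*98045 = 44436 - 98045 = -53609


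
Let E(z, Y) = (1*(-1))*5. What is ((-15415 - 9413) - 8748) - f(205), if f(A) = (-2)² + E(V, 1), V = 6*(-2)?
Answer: -33575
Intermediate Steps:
V = -12
E(z, Y) = -5 (E(z, Y) = -1*5 = -5)
f(A) = -1 (f(A) = (-2)² - 5 = 4 - 5 = -1)
((-15415 - 9413) - 8748) - f(205) = ((-15415 - 9413) - 8748) - 1*(-1) = (-24828 - 8748) + 1 = -33576 + 1 = -33575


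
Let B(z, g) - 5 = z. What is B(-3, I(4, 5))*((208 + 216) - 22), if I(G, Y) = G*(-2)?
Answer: 804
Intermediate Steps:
I(G, Y) = -2*G
B(z, g) = 5 + z
B(-3, I(4, 5))*((208 + 216) - 22) = (5 - 3)*((208 + 216) - 22) = 2*(424 - 22) = 2*402 = 804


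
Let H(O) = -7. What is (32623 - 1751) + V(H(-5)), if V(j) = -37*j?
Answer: 31131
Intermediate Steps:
(32623 - 1751) + V(H(-5)) = (32623 - 1751) - 37*(-7) = 30872 + 259 = 31131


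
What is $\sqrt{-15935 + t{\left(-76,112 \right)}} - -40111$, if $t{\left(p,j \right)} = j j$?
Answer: $40111 + i \sqrt{3391} \approx 40111.0 + 58.232 i$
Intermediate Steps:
$t{\left(p,j \right)} = j^{2}$
$\sqrt{-15935 + t{\left(-76,112 \right)}} - -40111 = \sqrt{-15935 + 112^{2}} - -40111 = \sqrt{-15935 + 12544} + 40111 = \sqrt{-3391} + 40111 = i \sqrt{3391} + 40111 = 40111 + i \sqrt{3391}$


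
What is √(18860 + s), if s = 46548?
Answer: 8*√1022 ≈ 255.75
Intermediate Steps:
√(18860 + s) = √(18860 + 46548) = √65408 = 8*√1022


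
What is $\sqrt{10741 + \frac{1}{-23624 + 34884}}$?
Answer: $\frac{\sqrt{340456405715}}{5630} \approx 103.64$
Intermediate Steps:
$\sqrt{10741 + \frac{1}{-23624 + 34884}} = \sqrt{10741 + \frac{1}{11260}} = \sqrt{\frac{120943661}{11260}} = \frac{\sqrt{340456405715}}{5630}$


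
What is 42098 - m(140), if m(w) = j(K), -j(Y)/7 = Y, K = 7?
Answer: 42147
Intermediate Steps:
j(Y) = -7*Y
m(w) = -49 (m(w) = -7*7 = -49)
42098 - m(140) = 42098 - 1*(-49) = 42098 + 49 = 42147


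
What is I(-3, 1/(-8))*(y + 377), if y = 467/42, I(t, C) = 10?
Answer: 81505/21 ≈ 3881.2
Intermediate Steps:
y = 467/42 (y = 467*(1/42) = 467/42 ≈ 11.119)
I(-3, 1/(-8))*(y + 377) = 10*(467/42 + 377) = 10*(16301/42) = 81505/21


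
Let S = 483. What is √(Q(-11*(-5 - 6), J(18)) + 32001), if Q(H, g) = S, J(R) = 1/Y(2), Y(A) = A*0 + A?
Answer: 2*√8121 ≈ 180.23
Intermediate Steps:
Y(A) = A (Y(A) = 0 + A = A)
J(R) = ½ (J(R) = 1/2 = ½)
Q(H, g) = 483
√(Q(-11*(-5 - 6), J(18)) + 32001) = √(483 + 32001) = √32484 = 2*√8121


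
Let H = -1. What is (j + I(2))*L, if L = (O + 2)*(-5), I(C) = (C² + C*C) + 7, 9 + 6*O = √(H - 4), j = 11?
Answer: -65 - 65*I*√5/3 ≈ -65.0 - 48.448*I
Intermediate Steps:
O = -3/2 + I*√5/6 (O = -3/2 + √(-1 - 4)/6 = -3/2 + √(-5)/6 = -3/2 + (I*√5)/6 = -3/2 + I*√5/6 ≈ -1.5 + 0.37268*I)
I(C) = 7 + 2*C² (I(C) = (C² + C²) + 7 = 2*C² + 7 = 7 + 2*C²)
L = -5/2 - 5*I*√5/6 (L = ((-3/2 + I*√5/6) + 2)*(-5) = (½ + I*√5/6)*(-5) = -5/2 - 5*I*√5/6 ≈ -2.5 - 1.8634*I)
(j + I(2))*L = (11 + (7 + 2*2²))*(-5/2 - 5*I*√5/6) = (11 + (7 + 2*4))*(-5/2 - 5*I*√5/6) = (11 + (7 + 8))*(-5/2 - 5*I*√5/6) = (11 + 15)*(-5/2 - 5*I*√5/6) = 26*(-5/2 - 5*I*√5/6) = -65 - 65*I*√5/3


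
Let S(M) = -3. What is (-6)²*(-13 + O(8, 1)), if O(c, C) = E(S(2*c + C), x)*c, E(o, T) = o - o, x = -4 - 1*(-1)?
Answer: -468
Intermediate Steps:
x = -3 (x = -4 + 1 = -3)
E(o, T) = 0
O(c, C) = 0 (O(c, C) = 0*c = 0)
(-6)²*(-13 + O(8, 1)) = (-6)²*(-13 + 0) = 36*(-13) = -468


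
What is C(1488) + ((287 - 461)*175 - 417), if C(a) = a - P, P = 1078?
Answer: -30457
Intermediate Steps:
C(a) = -1078 + a (C(a) = a - 1*1078 = a - 1078 = -1078 + a)
C(1488) + ((287 - 461)*175 - 417) = (-1078 + 1488) + ((287 - 461)*175 - 417) = 410 + (-174*175 - 417) = 410 + (-30450 - 417) = 410 - 30867 = -30457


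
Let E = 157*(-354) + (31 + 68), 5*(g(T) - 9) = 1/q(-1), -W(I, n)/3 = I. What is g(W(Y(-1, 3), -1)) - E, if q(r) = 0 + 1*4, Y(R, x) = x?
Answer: 1109761/20 ≈ 55488.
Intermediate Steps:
q(r) = 4 (q(r) = 0 + 4 = 4)
W(I, n) = -3*I
g(T) = 181/20 (g(T) = 9 + (1/5)/4 = 9 + (1/5)*(1/4) = 9 + 1/20 = 181/20)
E = -55479 (E = -55578 + 99 = -55479)
g(W(Y(-1, 3), -1)) - E = 181/20 - 1*(-55479) = 181/20 + 55479 = 1109761/20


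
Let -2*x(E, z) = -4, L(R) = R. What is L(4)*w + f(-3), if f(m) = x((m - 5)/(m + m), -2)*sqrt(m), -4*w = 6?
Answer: -6 + 2*I*sqrt(3) ≈ -6.0 + 3.4641*I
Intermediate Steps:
x(E, z) = 2 (x(E, z) = -1/2*(-4) = 2)
w = -3/2 (w = -1/4*6 = -3/2 ≈ -1.5000)
f(m) = 2*sqrt(m)
L(4)*w + f(-3) = 4*(-3/2) + 2*sqrt(-3) = -6 + 2*(I*sqrt(3)) = -6 + 2*I*sqrt(3)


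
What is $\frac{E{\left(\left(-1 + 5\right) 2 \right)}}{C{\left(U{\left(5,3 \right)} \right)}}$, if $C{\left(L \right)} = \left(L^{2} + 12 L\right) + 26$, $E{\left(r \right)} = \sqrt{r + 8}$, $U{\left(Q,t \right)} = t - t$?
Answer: $\frac{2}{13} \approx 0.15385$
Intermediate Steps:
$U{\left(Q,t \right)} = 0$
$E{\left(r \right)} = \sqrt{8 + r}$
$C{\left(L \right)} = 26 + L^{2} + 12 L$
$\frac{E{\left(\left(-1 + 5\right) 2 \right)}}{C{\left(U{\left(5,3 \right)} \right)}} = \frac{\sqrt{8 + \left(-1 + 5\right) 2}}{26 + 0^{2} + 12 \cdot 0} = \frac{\sqrt{8 + 4 \cdot 2}}{26 + 0 + 0} = \frac{\sqrt{8 + 8}}{26} = \sqrt{16} \cdot \frac{1}{26} = 4 \cdot \frac{1}{26} = \frac{2}{13}$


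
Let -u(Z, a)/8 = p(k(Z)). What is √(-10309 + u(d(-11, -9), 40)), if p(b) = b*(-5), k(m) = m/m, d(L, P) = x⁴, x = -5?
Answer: 3*I*√1141 ≈ 101.34*I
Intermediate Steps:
d(L, P) = 625 (d(L, P) = (-5)⁴ = 625)
k(m) = 1
p(b) = -5*b
u(Z, a) = 40 (u(Z, a) = -(-40) = -8*(-5) = 40)
√(-10309 + u(d(-11, -9), 40)) = √(-10309 + 40) = √(-10269) = 3*I*√1141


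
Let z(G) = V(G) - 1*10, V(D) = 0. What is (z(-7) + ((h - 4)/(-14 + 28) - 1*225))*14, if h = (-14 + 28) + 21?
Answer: -3259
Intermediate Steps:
h = 35 (h = 14 + 21 = 35)
z(G) = -10 (z(G) = 0 - 1*10 = 0 - 10 = -10)
(z(-7) + ((h - 4)/(-14 + 28) - 1*225))*14 = (-10 + ((35 - 4)/(-14 + 28) - 1*225))*14 = (-10 + (31/14 - 225))*14 = (-10 - 3119/14)*14 = -3259/14*14 = -3259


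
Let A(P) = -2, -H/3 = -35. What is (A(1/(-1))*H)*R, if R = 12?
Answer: -2520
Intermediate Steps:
H = 105 (H = -3*(-35) = 105)
(A(1/(-1))*H)*R = -2*105*12 = -210*12 = -2520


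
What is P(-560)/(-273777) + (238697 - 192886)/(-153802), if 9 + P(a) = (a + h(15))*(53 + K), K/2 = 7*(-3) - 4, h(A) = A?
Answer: -4096382553/14035816718 ≈ -0.29185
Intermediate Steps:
K = -50 (K = 2*(7*(-3) - 4) = 2*(-21 - 4) = 2*(-25) = -50)
P(a) = 36 + 3*a (P(a) = -9 + (a + 15)*(53 - 50) = -9 + (15 + a)*3 = -9 + (45 + 3*a) = 36 + 3*a)
P(-560)/(-273777) + (238697 - 192886)/(-153802) = (36 + 3*(-560))/(-273777) + (238697 - 192886)/(-153802) = (36 - 1680)*(-1/273777) + 45811*(-1/153802) = -1644*(-1/273777) - 45811/153802 = 548/91259 - 45811/153802 = -4096382553/14035816718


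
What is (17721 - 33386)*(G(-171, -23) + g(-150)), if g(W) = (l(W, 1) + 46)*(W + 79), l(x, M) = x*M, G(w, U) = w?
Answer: -112991645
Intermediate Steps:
l(x, M) = M*x
g(W) = (46 + W)*(79 + W) (g(W) = (1*W + 46)*(W + 79) = (W + 46)*(79 + W) = (46 + W)*(79 + W))
(17721 - 33386)*(G(-171, -23) + g(-150)) = (17721 - 33386)*(-171 + (3634 + (-150)² + 125*(-150))) = -15665*(-171 + (3634 + 22500 - 18750)) = -15665*(-171 + 7384) = -15665*7213 = -112991645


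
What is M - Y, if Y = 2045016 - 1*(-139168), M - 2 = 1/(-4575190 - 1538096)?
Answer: -13352529242053/6113286 ≈ -2.1842e+6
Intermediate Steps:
M = 12226571/6113286 (M = 2 + 1/(-4575190 - 1538096) = 2 + 1/(-6113286) = 2 - 1/6113286 = 12226571/6113286 ≈ 2.0000)
Y = 2184184 (Y = 2045016 + 139168 = 2184184)
M - Y = 12226571/6113286 - 1*2184184 = 12226571/6113286 - 2184184 = -13352529242053/6113286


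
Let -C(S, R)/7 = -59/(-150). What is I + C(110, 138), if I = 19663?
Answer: 2949037/150 ≈ 19660.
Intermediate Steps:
C(S, R) = -413/150 (C(S, R) = -(-413)/(-150) = -(-413)*(-1)/150 = -7*59/150 = -413/150)
I + C(110, 138) = 19663 - 413/150 = 2949037/150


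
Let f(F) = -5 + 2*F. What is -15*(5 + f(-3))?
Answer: 90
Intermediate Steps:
-15*(5 + f(-3)) = -15*(5 + (-5 + 2*(-3))) = -15*(5 + (-5 - 6)) = -15*(5 - 11) = -15*(-6) = 90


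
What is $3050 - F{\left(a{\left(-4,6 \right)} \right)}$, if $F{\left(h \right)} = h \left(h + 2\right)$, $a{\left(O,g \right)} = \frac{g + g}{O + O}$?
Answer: $\frac{12203}{4} \approx 3050.8$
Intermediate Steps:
$a{\left(O,g \right)} = \frac{g}{O}$ ($a{\left(O,g \right)} = \frac{2 g}{2 O} = 2 g \frac{1}{2 O} = \frac{g}{O}$)
$F{\left(h \right)} = h \left(2 + h\right)$
$3050 - F{\left(a{\left(-4,6 \right)} \right)} = 3050 - \frac{6}{-4} \left(2 + \frac{6}{-4}\right) = 3050 - 6 \left(- \frac{1}{4}\right) \left(2 + 6 \left(- \frac{1}{4}\right)\right) = 3050 - - \frac{3 \left(2 - \frac{3}{2}\right)}{2} = 3050 - \left(- \frac{3}{2}\right) \frac{1}{2} = 3050 - - \frac{3}{4} = 3050 + \frac{3}{4} = \frac{12203}{4}$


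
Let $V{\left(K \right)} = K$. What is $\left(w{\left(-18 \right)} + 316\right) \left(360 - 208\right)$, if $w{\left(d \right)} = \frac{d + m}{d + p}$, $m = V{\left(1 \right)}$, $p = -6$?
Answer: $\frac{144419}{3} \approx 48140.0$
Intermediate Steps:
$m = 1$
$w{\left(d \right)} = \frac{1 + d}{-6 + d}$ ($w{\left(d \right)} = \frac{d + 1}{d - 6} = \frac{1 + d}{-6 + d}$)
$\left(w{\left(-18 \right)} + 316\right) \left(360 - 208\right) = \left(\frac{1 - 18}{-6 - 18} + 316\right) \left(360 - 208\right) = \left(\frac{1}{-24} \left(-17\right) + 316\right) 152 = \left(\left(- \frac{1}{24}\right) \left(-17\right) + 316\right) 152 = \left(\frac{17}{24} + 316\right) 152 = \frac{7601}{24} \cdot 152 = \frac{144419}{3}$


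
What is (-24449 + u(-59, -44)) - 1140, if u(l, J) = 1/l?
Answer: -1509752/59 ≈ -25589.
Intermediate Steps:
(-24449 + u(-59, -44)) - 1140 = (-24449 + 1/(-59)) - 1140 = (-24449 - 1/59) - 1140 = -1442492/59 - 1140 = -1509752/59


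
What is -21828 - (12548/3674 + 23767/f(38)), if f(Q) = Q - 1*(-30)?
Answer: -2770753059/124916 ≈ -22181.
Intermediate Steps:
f(Q) = 30 + Q (f(Q) = Q + 30 = 30 + Q)
-21828 - (12548/3674 + 23767/f(38)) = -21828 - (12548/3674 + 23767/(30 + 38)) = -21828 - (12548*(1/3674) + 23767/68) = -21828 - (6274/1837 + 23767*(1/68)) = -21828 - (6274/1837 + 23767/68) = -21828 - 1*44086611/124916 = -21828 - 44086611/124916 = -2770753059/124916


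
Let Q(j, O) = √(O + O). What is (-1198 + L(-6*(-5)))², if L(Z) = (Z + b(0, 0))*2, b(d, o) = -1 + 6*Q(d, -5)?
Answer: 1298160 - 27360*I*√10 ≈ 1.2982e+6 - 86520.0*I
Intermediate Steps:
Q(j, O) = √2*√O (Q(j, O) = √(2*O) = √2*√O)
b(d, o) = -1 + 6*I*√10 (b(d, o) = -1 + 6*(√2*√(-5)) = -1 + 6*(√2*(I*√5)) = -1 + 6*(I*√10) = -1 + 6*I*√10)
L(Z) = -2 + 2*Z + 12*I*√10 (L(Z) = (Z + (-1 + 6*I*√10))*2 = (-1 + Z + 6*I*√10)*2 = -2 + 2*Z + 12*I*√10)
(-1198 + L(-6*(-5)))² = (-1198 + (-2 + 2*(-6*(-5)) + 12*I*√10))² = (-1198 + (-2 + 2*30 + 12*I*√10))² = (-1198 + (-2 + 60 + 12*I*√10))² = (-1198 + (58 + 12*I*√10))² = (-1140 + 12*I*√10)²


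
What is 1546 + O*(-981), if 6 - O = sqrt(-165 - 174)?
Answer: -4340 + 981*I*sqrt(339) ≈ -4340.0 + 18062.0*I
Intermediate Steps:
O = 6 - I*sqrt(339) (O = 6 - sqrt(-165 - 174) = 6 - sqrt(-339) = 6 - I*sqrt(339) ≈ 6.0 - 18.412*I)
1546 + O*(-981) = 1546 + (6 - I*sqrt(339))*(-981) = 1546 + (-5886 + 981*I*sqrt(339)) = -4340 + 981*I*sqrt(339)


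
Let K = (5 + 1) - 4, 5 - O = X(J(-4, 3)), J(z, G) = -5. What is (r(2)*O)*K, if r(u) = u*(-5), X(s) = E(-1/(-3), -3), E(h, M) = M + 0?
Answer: -160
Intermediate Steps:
E(h, M) = M
X(s) = -3
r(u) = -5*u
O = 8 (O = 5 - 1*(-3) = 5 + 3 = 8)
K = 2 (K = 6 - 4 = 2)
(r(2)*O)*K = (-5*2*8)*2 = -10*8*2 = -80*2 = -160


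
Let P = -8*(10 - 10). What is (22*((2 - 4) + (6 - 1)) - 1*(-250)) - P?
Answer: 316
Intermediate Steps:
P = 0 (P = -8*0 = 0)
(22*((2 - 4) + (6 - 1)) - 1*(-250)) - P = (22*((2 - 4) + (6 - 1)) - 1*(-250)) - 1*0 = (22*(-2 + 5) + 250) + 0 = (22*3 + 250) + 0 = (66 + 250) + 0 = 316 + 0 = 316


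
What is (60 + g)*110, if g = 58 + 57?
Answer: 19250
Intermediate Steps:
g = 115
(60 + g)*110 = (60 + 115)*110 = 175*110 = 19250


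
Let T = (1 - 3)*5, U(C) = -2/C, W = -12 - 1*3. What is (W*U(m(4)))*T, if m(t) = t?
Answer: -75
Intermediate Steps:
W = -15 (W = -12 - 3 = -15)
T = -10 (T = -2*5 = -10)
(W*U(m(4)))*T = -(-30)/4*(-10) = -15*(-1/2)*(-10) = (15/2)*(-10) = -75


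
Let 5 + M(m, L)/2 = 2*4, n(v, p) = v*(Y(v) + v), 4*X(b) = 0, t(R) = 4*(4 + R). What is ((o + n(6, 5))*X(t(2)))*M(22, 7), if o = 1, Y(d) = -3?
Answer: 0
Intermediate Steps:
t(R) = 16 + 4*R
X(b) = 0 (X(b) = (¼)*0 = 0)
n(v, p) = v*(-3 + v)
M(m, L) = 6 (M(m, L) = -10 + 2*(2*4) = -10 + 2*8 = -10 + 16 = 6)
((o + n(6, 5))*X(t(2)))*M(22, 7) = ((1 + 6*(-3 + 6))*0)*6 = ((1 + 6*3)*0)*6 = ((1 + 18)*0)*6 = (19*0)*6 = 0*6 = 0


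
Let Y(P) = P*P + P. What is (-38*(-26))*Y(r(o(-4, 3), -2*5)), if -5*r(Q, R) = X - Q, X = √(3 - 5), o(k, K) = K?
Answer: 21736/25 - 10868*I*√2/25 ≈ 869.44 - 614.79*I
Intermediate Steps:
X = I*√2 (X = √(-2) = I*√2 ≈ 1.4142*I)
r(Q, R) = Q/5 - I*√2/5 (r(Q, R) = -(I*√2 - Q)/5 = -(-Q + I*√2)/5 = Q/5 - I*√2/5)
Y(P) = P + P² (Y(P) = P² + P = P + P²)
(-38*(-26))*Y(r(o(-4, 3), -2*5)) = (-38*(-26))*(((⅕)*3 - I*√2/5)*(1 + ((⅕)*3 - I*√2/5))) = 988*((⅗ - I*√2/5)*(1 + (⅗ - I*√2/5))) = 988*((⅗ - I*√2/5)*(8/5 - I*√2/5)) = 988*(⅗ - I*√2/5)*(8/5 - I*√2/5)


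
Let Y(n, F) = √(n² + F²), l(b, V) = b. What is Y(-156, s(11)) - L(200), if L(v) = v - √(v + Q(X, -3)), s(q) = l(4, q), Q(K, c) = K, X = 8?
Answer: -200 + 4*√13 + 4*√1522 ≈ -29.527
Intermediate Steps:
s(q) = 4
Y(n, F) = √(F² + n²)
L(v) = v - √(8 + v) (L(v) = v - √(v + 8) = v - √(8 + v))
Y(-156, s(11)) - L(200) = √(4² + (-156)²) - (200 - √(8 + 200)) = √(16 + 24336) - (200 - √208) = √24352 - (200 - 4*√13) = 4*√1522 - (200 - 4*√13) = 4*√1522 + (-200 + 4*√13) = -200 + 4*√13 + 4*√1522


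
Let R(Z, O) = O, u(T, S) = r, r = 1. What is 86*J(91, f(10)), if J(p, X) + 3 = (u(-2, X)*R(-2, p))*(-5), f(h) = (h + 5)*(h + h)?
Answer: -39388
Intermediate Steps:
f(h) = 2*h*(5 + h) (f(h) = (5 + h)*(2*h) = 2*h*(5 + h))
u(T, S) = 1
J(p, X) = -3 - 5*p (J(p, X) = -3 + (1*p)*(-5) = -3 + p*(-5) = -3 - 5*p)
86*J(91, f(10)) = 86*(-3 - 5*91) = 86*(-3 - 455) = 86*(-458) = -39388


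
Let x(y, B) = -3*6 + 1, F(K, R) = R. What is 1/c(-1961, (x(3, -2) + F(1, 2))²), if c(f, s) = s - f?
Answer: 1/2186 ≈ 0.00045746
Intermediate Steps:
x(y, B) = -17 (x(y, B) = -18 + 1 = -17)
1/c(-1961, (x(3, -2) + F(1, 2))²) = 1/((-17 + 2)² - 1*(-1961)) = 1/((-15)² + 1961) = 1/(225 + 1961) = 1/2186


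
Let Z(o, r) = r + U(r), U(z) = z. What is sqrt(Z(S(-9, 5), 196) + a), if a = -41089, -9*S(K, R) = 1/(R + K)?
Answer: I*sqrt(40697) ≈ 201.73*I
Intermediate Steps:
S(K, R) = -1/(9*(K + R)) (S(K, R) = -1/(9*(R + K)) = -1/(9*(K + R)))
Z(o, r) = 2*r (Z(o, r) = r + r = 2*r)
sqrt(Z(S(-9, 5), 196) + a) = sqrt(2*196 - 41089) = sqrt(392 - 41089) = sqrt(-40697) = I*sqrt(40697)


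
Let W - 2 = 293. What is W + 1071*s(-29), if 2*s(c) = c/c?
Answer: 1661/2 ≈ 830.50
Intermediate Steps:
W = 295 (W = 2 + 293 = 295)
s(c) = ½ (s(c) = (c/c)/2 = (½)*1 = ½)
W + 1071*s(-29) = 295 + 1071*(½) = 295 + 1071/2 = 1661/2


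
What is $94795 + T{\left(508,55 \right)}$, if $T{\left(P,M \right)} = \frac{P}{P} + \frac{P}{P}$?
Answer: $94797$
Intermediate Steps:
$T{\left(P,M \right)} = 2$ ($T{\left(P,M \right)} = 1 + 1 = 2$)
$94795 + T{\left(508,55 \right)} = 94795 + 2 = 94797$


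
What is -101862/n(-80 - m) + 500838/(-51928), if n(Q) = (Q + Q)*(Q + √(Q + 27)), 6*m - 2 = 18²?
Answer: -52813556481/4241868500 - 458379*I*√966/65840125 ≈ -12.451 - 0.21638*I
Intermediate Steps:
m = 163/3 (m = ⅓ + (⅙)*18² = ⅓ + (⅙)*324 = ⅓ + 54 = 163/3 ≈ 54.333)
n(Q) = 2*Q*(Q + √(27 + Q)) (n(Q) = (2*Q)*(Q + √(27 + Q)) = 2*Q*(Q + √(27 + Q)))
-101862/n(-80 - m) + 500838/(-51928) = -101862*1/(2*(-80 - 1*163/3)*((-80 - 1*163/3) + √(27 + (-80 - 1*163/3)))) + 500838/(-51928) = -101862*1/(2*(-80 - 163/3)*((-80 - 163/3) + √(27 + (-80 - 163/3)))) + 500838*(-1/51928) = -101862*(-3/(806*(-403/3 + √(27 - 403/3)))) - 250419/25964 = -101862*(-3/(806*(-403/3 + √(-322/3)))) - 250419/25964 = -101862*(-3/(806*(-403/3 + I*√966/3))) - 250419/25964 = -101862/(324818/9 - 806*I*√966/9) - 250419/25964 = -250419/25964 - 101862/(324818/9 - 806*I*√966/9)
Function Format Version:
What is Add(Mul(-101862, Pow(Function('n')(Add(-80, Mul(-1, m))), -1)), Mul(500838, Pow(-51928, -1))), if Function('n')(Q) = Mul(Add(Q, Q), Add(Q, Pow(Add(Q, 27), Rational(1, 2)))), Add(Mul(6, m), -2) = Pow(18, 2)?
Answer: Add(Rational(-52813556481, 4241868500), Mul(Rational(-458379, 65840125), I, Pow(966, Rational(1, 2)))) ≈ Add(-12.451, Mul(-0.21638, I))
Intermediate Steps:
m = Rational(163, 3) (m = Add(Rational(1, 3), Mul(Rational(1, 6), Pow(18, 2))) = Add(Rational(1, 3), Mul(Rational(1, 6), 324)) = Add(Rational(1, 3), 54) = Rational(163, 3) ≈ 54.333)
Function('n')(Q) = Mul(2, Q, Add(Q, Pow(Add(27, Q), Rational(1, 2)))) (Function('n')(Q) = Mul(Mul(2, Q), Add(Q, Pow(Add(27, Q), Rational(1, 2)))) = Mul(2, Q, Add(Q, Pow(Add(27, Q), Rational(1, 2)))))
Add(Mul(-101862, Pow(Function('n')(Add(-80, Mul(-1, m))), -1)), Mul(500838, Pow(-51928, -1))) = Add(Mul(-101862, Pow(Mul(2, Add(-80, Mul(-1, Rational(163, 3))), Add(Add(-80, Mul(-1, Rational(163, 3))), Pow(Add(27, Add(-80, Mul(-1, Rational(163, 3)))), Rational(1, 2)))), -1)), Mul(500838, Pow(-51928, -1))) = Add(Mul(-101862, Pow(Mul(2, Add(-80, Rational(-163, 3)), Add(Add(-80, Rational(-163, 3)), Pow(Add(27, Add(-80, Rational(-163, 3))), Rational(1, 2)))), -1)), Mul(500838, Rational(-1, 51928))) = Add(Mul(-101862, Pow(Mul(2, Rational(-403, 3), Add(Rational(-403, 3), Pow(Add(27, Rational(-403, 3)), Rational(1, 2)))), -1)), Rational(-250419, 25964)) = Add(Mul(-101862, Pow(Mul(2, Rational(-403, 3), Add(Rational(-403, 3), Pow(Rational(-322, 3), Rational(1, 2)))), -1)), Rational(-250419, 25964)) = Add(Mul(-101862, Pow(Mul(2, Rational(-403, 3), Add(Rational(-403, 3), Mul(Rational(1, 3), I, Pow(966, Rational(1, 2))))), -1)), Rational(-250419, 25964)) = Add(Mul(-101862, Pow(Add(Rational(324818, 9), Mul(Rational(-806, 9), I, Pow(966, Rational(1, 2)))), -1)), Rational(-250419, 25964)) = Add(Rational(-250419, 25964), Mul(-101862, Pow(Add(Rational(324818, 9), Mul(Rational(-806, 9), I, Pow(966, Rational(1, 2)))), -1)))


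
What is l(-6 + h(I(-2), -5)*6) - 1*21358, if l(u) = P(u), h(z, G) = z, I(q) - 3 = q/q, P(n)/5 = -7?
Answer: -21393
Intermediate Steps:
P(n) = -35 (P(n) = 5*(-7) = -35)
I(q) = 4 (I(q) = 3 + q/q = 3 + 1 = 4)
l(u) = -35
l(-6 + h(I(-2), -5)*6) - 1*21358 = -35 - 1*21358 = -35 - 21358 = -21393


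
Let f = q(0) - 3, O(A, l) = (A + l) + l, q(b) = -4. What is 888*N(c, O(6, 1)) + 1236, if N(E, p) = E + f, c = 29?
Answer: 20772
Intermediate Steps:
O(A, l) = A + 2*l
f = -7 (f = -4 - 3 = -7)
N(E, p) = -7 + E (N(E, p) = E - 7 = -7 + E)
888*N(c, O(6, 1)) + 1236 = 888*(-7 + 29) + 1236 = 888*22 + 1236 = 19536 + 1236 = 20772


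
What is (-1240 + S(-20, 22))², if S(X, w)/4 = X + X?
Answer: 1960000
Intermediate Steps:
S(X, w) = 8*X (S(X, w) = 4*(X + X) = 4*(2*X) = 8*X)
(-1240 + S(-20, 22))² = (-1240 + 8*(-20))² = (-1240 - 160)² = (-1400)² = 1960000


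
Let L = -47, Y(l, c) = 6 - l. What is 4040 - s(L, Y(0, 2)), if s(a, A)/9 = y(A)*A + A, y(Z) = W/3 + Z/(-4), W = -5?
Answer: 4157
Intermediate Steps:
y(Z) = -5/3 - Z/4 (y(Z) = -5/3 + Z/(-4) = -5*1/3 + Z*(-1/4) = -5/3 - Z/4)
s(a, A) = 9*A + 9*A*(-5/3 - A/4) (s(a, A) = 9*((-5/3 - A/4)*A + A) = 9*(A*(-5/3 - A/4) + A) = 9*(A + A*(-5/3 - A/4)) = 9*A + 9*A*(-5/3 - A/4))
4040 - s(L, Y(0, 2)) = 4040 - (-3)*(6 - 1*0)*(8 + 3*(6 - 1*0))/4 = 4040 - (-3)*(6 + 0)*(8 + 3*(6 + 0))/4 = 4040 - (-3)*6*(8 + 3*6)/4 = 4040 - (-3)*6*(8 + 18)/4 = 4040 - (-3)*6*26/4 = 4040 - 1*(-117) = 4040 + 117 = 4157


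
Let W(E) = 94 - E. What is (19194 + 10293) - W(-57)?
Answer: 29336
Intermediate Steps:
(19194 + 10293) - W(-57) = (19194 + 10293) - (94 - 1*(-57)) = 29487 - (94 + 57) = 29487 - 1*151 = 29487 - 151 = 29336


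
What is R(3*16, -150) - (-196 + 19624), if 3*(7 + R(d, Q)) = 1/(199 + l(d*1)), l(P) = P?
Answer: -14401334/741 ≈ -19435.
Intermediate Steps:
R(d, Q) = -7 + 1/(3*(199 + d)) (R(d, Q) = -7 + 1/(3*(199 + d*1)) = -7 + 1/(3*(199 + d)))
R(3*16, -150) - (-196 + 19624) = (-4178 - 63*16)/(3*(199 + 3*16)) - (-196 + 19624) = (-4178 - 21*48)/(3*(199 + 48)) - 1*19428 = (⅓)*(-4178 - 1008)/247 - 19428 = (⅓)*(1/247)*(-5186) - 19428 = -5186/741 - 19428 = -14401334/741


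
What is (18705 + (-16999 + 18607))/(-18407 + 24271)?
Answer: 20313/5864 ≈ 3.4640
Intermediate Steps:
(18705 + (-16999 + 18607))/(-18407 + 24271) = (18705 + 1608)/5864 = 20313*(1/5864) = 20313/5864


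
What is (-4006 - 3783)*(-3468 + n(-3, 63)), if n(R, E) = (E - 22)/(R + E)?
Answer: 1620415771/60 ≈ 2.7007e+7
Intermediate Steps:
n(R, E) = (-22 + E)/(E + R)
(-4006 - 3783)*(-3468 + n(-3, 63)) = (-4006 - 3783)*(-3468 + (-22 + 63)/(63 - 3)) = -7789*(-3468 + 41/60) = -7789*(-208039/60) = 1620415771/60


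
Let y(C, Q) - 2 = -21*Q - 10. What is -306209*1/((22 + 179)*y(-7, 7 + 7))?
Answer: 306209/60702 ≈ 5.0445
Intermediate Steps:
y(C, Q) = -8 - 21*Q (y(C, Q) = 2 + (-21*Q - 10) = 2 + (-10 - 21*Q) = -8 - 21*Q)
-306209*1/((22 + 179)*y(-7, 7 + 7)) = -306209*1/((-8 - 21*(7 + 7))*(22 + 179)) = -306209*1/(201*(-8 - 21*14)) = -306209*1/(201*(-8 - 294)) = -306209/(201*(-302)) = -306209/(-60702) = -306209*(-1/60702) = 306209/60702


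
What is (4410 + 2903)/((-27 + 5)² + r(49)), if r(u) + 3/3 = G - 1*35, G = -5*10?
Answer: 7313/398 ≈ 18.374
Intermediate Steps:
G = -50
r(u) = -86 (r(u) = -1 + (-50 - 1*35) = -1 + (-50 - 35) = -1 - 85 = -86)
(4410 + 2903)/((-27 + 5)² + r(49)) = (4410 + 2903)/((-27 + 5)² - 86) = 7313/((-22)² - 86) = 7313/(484 - 86) = 7313/398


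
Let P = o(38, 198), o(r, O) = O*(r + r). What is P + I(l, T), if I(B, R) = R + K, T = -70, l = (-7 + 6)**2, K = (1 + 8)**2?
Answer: 15059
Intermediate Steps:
K = 81 (K = 9**2 = 81)
o(r, O) = 2*O*r (o(r, O) = O*(2*r) = 2*O*r)
P = 15048 (P = 2*198*38 = 15048)
l = 1 (l = (-1)**2 = 1)
I(B, R) = 81 + R (I(B, R) = R + 81 = 81 + R)
P + I(l, T) = 15048 + (81 - 70) = 15048 + 11 = 15059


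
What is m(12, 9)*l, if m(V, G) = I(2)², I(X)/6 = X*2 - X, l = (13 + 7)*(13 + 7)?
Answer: 57600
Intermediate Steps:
l = 400 (l = 20*20 = 400)
I(X) = 6*X (I(X) = 6*(X*2 - X) = 6*(2*X - X) = 6*X)
m(V, G) = 144 (m(V, G) = (6*2)² = 12² = 144)
m(12, 9)*l = 144*400 = 57600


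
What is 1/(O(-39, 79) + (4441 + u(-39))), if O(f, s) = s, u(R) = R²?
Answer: 1/6041 ≈ 0.00016554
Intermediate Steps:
1/(O(-39, 79) + (4441 + u(-39))) = 1/(79 + (4441 + (-39)²)) = 1/(79 + (4441 + 1521)) = 1/(79 + 5962) = 1/6041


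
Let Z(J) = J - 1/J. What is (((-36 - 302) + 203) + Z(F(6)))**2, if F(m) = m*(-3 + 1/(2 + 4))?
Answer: 6671889/289 ≈ 23086.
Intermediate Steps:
F(m) = -17*m/6 (F(m) = m*(-3 + 1/6) = m*(-17/6) = -17*m/6)
Z(J) = J - 1/J
(((-36 - 302) + 203) + Z(F(6)))**2 = (((-36 - 302) + 203) + (-17/6*6 - 1/((-17/6*6))))**2 = ((-338 + 203) + (-17 - 1/(-17)))**2 = (-135 + (-17 - 1*(-1/17)))**2 = (-135 + (-17 + 1/17))**2 = (-135 - 288/17)**2 = (-2583/17)**2 = 6671889/289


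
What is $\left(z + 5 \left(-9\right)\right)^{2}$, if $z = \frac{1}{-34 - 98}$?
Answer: $\frac{35295481}{17424} \approx 2025.7$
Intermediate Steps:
$z = - \frac{1}{132}$ ($z = \frac{1}{-132} = - \frac{1}{132} \approx -0.0075758$)
$\left(z + 5 \left(-9\right)\right)^{2} = \left(- \frac{1}{132} + 5 \left(-9\right)\right)^{2} = \left(- \frac{1}{132} - 45\right)^{2} = \left(- \frac{5941}{132}\right)^{2} = \frac{35295481}{17424}$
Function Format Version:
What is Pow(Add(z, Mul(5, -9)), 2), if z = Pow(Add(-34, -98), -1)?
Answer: Rational(35295481, 17424) ≈ 2025.7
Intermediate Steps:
z = Rational(-1, 132) (z = Pow(-132, -1) = Rational(-1, 132) ≈ -0.0075758)
Pow(Add(z, Mul(5, -9)), 2) = Pow(Add(Rational(-1, 132), Mul(5, -9)), 2) = Pow(Add(Rational(-1, 132), -45), 2) = Pow(Rational(-5941, 132), 2) = Rational(35295481, 17424)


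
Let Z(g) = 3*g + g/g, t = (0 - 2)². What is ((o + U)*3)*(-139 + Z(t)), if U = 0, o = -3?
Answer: 1134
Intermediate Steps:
t = 4 (t = (-2)² = 4)
Z(g) = 1 + 3*g (Z(g) = 3*g + 1 = 1 + 3*g)
((o + U)*3)*(-139 + Z(t)) = ((-3 + 0)*3)*(-139 + (1 + 3*4)) = (-3*3)*(-139 + (1 + 12)) = -9*(-139 + 13) = -9*(-126) = 1134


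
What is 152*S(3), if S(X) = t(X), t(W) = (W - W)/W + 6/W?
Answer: 304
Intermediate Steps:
t(W) = 6/W (t(W) = 0/W + 6/W = 0 + 6/W = 6/W)
S(X) = 6/X
152*S(3) = 152*(6/3) = 152*(6*(1/3)) = 152*2 = 304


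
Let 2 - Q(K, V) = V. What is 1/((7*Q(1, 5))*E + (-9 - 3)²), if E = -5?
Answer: 1/249 ≈ 0.0040161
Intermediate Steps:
Q(K, V) = 2 - V
1/((7*Q(1, 5))*E + (-9 - 3)²) = 1/((7*(2 - 1*5))*(-5) + (-9 - 3)²) = 1/((7*(2 - 5))*(-5) + (-12)²) = 1/((7*(-3))*(-5) + 144) = 1/(-21*(-5) + 144) = 1/(105 + 144) = 1/249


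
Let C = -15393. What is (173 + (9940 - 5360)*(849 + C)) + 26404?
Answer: -66584943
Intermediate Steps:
(173 + (9940 - 5360)*(849 + C)) + 26404 = (173 + (9940 - 5360)*(849 - 15393)) + 26404 = (173 + 4580*(-14544)) + 26404 = (173 - 66611520) + 26404 = -66611347 + 26404 = -66584943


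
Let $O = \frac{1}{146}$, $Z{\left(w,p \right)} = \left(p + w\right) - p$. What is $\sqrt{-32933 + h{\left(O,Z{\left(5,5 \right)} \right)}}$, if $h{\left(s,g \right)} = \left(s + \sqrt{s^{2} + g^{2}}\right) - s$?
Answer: $\frac{\sqrt{-701999828 + 146 \sqrt{532901}}}{146} \approx 181.46 i$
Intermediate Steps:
$Z{\left(w,p \right)} = w$
$O = \frac{1}{146} \approx 0.0068493$
$h{\left(s,g \right)} = \sqrt{g^{2} + s^{2}}$ ($h{\left(s,g \right)} = \left(s + \sqrt{g^{2} + s^{2}}\right) - s = \sqrt{g^{2} + s^{2}}$)
$\sqrt{-32933 + h{\left(O,Z{\left(5,5 \right)} \right)}} = \sqrt{-32933 + \sqrt{5^{2} + \left(\frac{1}{146}\right)^{2}}} = \sqrt{-32933 + \sqrt{25 + \frac{1}{21316}}} = \sqrt{-32933 + \sqrt{\frac{532901}{21316}}} = \sqrt{-32933 + \frac{\sqrt{532901}}{146}}$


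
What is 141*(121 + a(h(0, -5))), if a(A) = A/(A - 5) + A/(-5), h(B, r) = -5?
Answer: 34545/2 ≈ 17273.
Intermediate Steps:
a(A) = -A/5 + A/(-5 + A) (a(A) = A/(-5 + A) + A*(-⅕) = A/(-5 + A) - A/5 = -A/5 + A/(-5 + A))
141*(121 + a(h(0, -5))) = 141*(121 + (⅕)*(-5)*(10 - 1*(-5))/(-5 - 5)) = 141*(121 + (⅕)*(-5)*(10 + 5)/(-10)) = 141*(121 + (⅕)*(-5)*(-⅒)*15) = 141*(121 + 3/2) = 141*(245/2) = 34545/2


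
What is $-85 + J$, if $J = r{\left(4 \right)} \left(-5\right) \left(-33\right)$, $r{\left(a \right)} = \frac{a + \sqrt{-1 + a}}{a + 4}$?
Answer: $- \frac{5}{2} + \frac{165 \sqrt{3}}{8} \approx 33.224$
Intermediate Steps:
$r{\left(a \right)} = \frac{a + \sqrt{-1 + a}}{4 + a}$
$J = \frac{165}{2} + \frac{165 \sqrt{3}}{8}$ ($J = \frac{4 + \sqrt{-1 + 4}}{4 + 4} \left(-5\right) \left(-33\right) = \frac{4 + \sqrt{3}}{8} \left(-5\right) \left(-33\right) = \left(\frac{1}{2} + \frac{\sqrt{3}}{8}\right) \left(-5\right) \left(-33\right) = \left(- \frac{5}{2} - \frac{5 \sqrt{3}}{8}\right) \left(-33\right) = \frac{165}{2} + \frac{165 \sqrt{3}}{8} \approx 118.22$)
$-85 + J = -85 + \left(\frac{165}{2} + \frac{165 \sqrt{3}}{8}\right) = - \frac{5}{2} + \frac{165 \sqrt{3}}{8}$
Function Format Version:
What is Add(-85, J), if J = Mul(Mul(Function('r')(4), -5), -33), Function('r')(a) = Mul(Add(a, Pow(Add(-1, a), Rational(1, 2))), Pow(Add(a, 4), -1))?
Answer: Add(Rational(-5, 2), Mul(Rational(165, 8), Pow(3, Rational(1, 2)))) ≈ 33.224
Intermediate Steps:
Function('r')(a) = Mul(Pow(Add(4, a), -1), Add(a, Pow(Add(-1, a), Rational(1, 2)))) (Function('r')(a) = Mul(Add(a, Pow(Add(-1, a), Rational(1, 2))), Pow(Add(4, a), -1)) = Mul(Pow(Add(4, a), -1), Add(a, Pow(Add(-1, a), Rational(1, 2)))))
J = Add(Rational(165, 2), Mul(Rational(165, 8), Pow(3, Rational(1, 2)))) (J = Mul(Mul(Mul(Pow(Add(4, 4), -1), Add(4, Pow(Add(-1, 4), Rational(1, 2)))), -5), -33) = Mul(Mul(Mul(Pow(8, -1), Add(4, Pow(3, Rational(1, 2)))), -5), -33) = Mul(Mul(Mul(Rational(1, 8), Add(4, Pow(3, Rational(1, 2)))), -5), -33) = Mul(Mul(Add(Rational(1, 2), Mul(Rational(1, 8), Pow(3, Rational(1, 2)))), -5), -33) = Mul(Add(Rational(-5, 2), Mul(Rational(-5, 8), Pow(3, Rational(1, 2)))), -33) = Add(Rational(165, 2), Mul(Rational(165, 8), Pow(3, Rational(1, 2)))) ≈ 118.22)
Add(-85, J) = Add(-85, Add(Rational(165, 2), Mul(Rational(165, 8), Pow(3, Rational(1, 2))))) = Add(Rational(-5, 2), Mul(Rational(165, 8), Pow(3, Rational(1, 2))))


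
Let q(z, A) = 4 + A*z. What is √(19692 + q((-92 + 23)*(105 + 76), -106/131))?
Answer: √511425310/131 ≈ 172.63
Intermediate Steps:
√(19692 + q((-92 + 23)*(105 + 76), -106/131)) = √(19692 + (4 + (-106/131)*((-92 + 23)*(105 + 76)))) = √(19692 + (4 + (-106*1/131)*(-69*181))) = √(19692 + (4 - 106/131*(-12489))) = √(19692 + (4 + 1323834/131)) = √(19692 + 1324358/131) = √(3904010/131) = √511425310/131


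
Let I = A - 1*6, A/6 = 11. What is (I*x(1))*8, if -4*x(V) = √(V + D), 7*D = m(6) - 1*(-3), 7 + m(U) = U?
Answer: -360*√7/7 ≈ -136.07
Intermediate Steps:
A = 66 (A = 6*11 = 66)
m(U) = -7 + U
I = 60 (I = 66 - 1*6 = 66 - 6 = 60)
D = 2/7 (D = ((-7 + 6) - 1*(-3))/7 = (-1 + 3)/7 = (⅐)*2 = 2/7 ≈ 0.28571)
x(V) = -√(2/7 + V)/4 (x(V) = -√(V + 2/7)/4 = -√(2/7 + V)/4)
(I*x(1))*8 = (60*(-√(14 + 49*1)/28))*8 = (60*(-√(14 + 49)/28))*8 = (60*(-3*√7/28))*8 = -45*√7/7*8 = -360*√7/7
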